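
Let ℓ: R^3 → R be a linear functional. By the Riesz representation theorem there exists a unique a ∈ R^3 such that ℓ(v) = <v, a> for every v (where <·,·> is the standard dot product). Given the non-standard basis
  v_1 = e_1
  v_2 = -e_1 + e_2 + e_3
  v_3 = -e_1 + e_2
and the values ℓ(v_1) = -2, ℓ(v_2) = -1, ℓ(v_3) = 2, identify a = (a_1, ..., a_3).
a = (-2, 0, -3)

Write a = (a_1, ..., a_3) in the standard basis. For each basis vector v_i, ℓ(v_i) = <v_i, a> is a linear equation in the a_j's. Collect the n equations into a matrix system V a = ℓ, where row i of V is v_i (expressed in the standard basis). Since V is invertible (lower-triangular with 1s on the diagonal, up to permutation), solve by back-substitution:
  V =
[[1, 0, 0],
 [-1, 1, 1],
 [-1, 1, 0]]
  V a = (-2, -1, 2)
Solving gives a = (-2, 0, -3).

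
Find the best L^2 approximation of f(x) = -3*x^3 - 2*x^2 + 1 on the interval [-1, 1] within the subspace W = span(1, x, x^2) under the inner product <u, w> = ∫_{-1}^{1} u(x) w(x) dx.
g(x) = -2*x^2 - 9*x/5 + 1

The best approximation g ∈ W is the orthogonal projection of f onto W. Writing g = a_0 + a_1 x + a_2 x^2, the coefficients solve the normal equations G · a = b where
  G_{ij} = <φ_i, φ_j> and b_i = <f, φ_i>, with φ_0 = 1, φ_1 = x, φ_2 = x^2.
G =
  [2, 0, 2/3]
  [0, 2/3, 0]
  [2/3, 0, 2/5],
b = (2/3, -6/5, -2/15).
Solving gives a_0 = 1, a_1 = -9/5, a_2 = -2, so
  g(x) = -2*x^2 - 9*x/5 + 1.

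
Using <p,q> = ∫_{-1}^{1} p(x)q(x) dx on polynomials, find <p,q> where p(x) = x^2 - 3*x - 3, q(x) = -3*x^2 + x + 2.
<p,q> = -118/15

Expand the product: p(x)·q(x) = -3*x^4 + 10*x^3 + 8*x^2 - 9*x - 6.
∫_{-1}^{1} of each monomial x^k gives [2/(k+1) if k even, 0 if k odd]. Integrating term-by-term (or equivalently evaluating the antiderivative F(x) = -3*x^5/5 + 5*x^4/2 + 8*x^3/3 - 9*x^2/2 - 6*x at the endpoints):
  F(1) − F(−1) = -89/15 − (29/15) = -118/15.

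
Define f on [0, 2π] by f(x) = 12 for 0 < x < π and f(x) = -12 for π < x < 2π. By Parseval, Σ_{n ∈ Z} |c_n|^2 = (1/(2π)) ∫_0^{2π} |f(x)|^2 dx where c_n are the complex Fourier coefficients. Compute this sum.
Σ |c_n|^2 = 144

Parseval equates the L^2 energy of f (normalised by 1/(2π)) with the ℓ^2 sum of its Fourier coefficients: (1/(2π)) ∫_0^{2π} |f|^2 = Σ |c_n|^2.
Compute the left side: (1/(2π)) [∫_0^π 12^2 dx + ∫_π^{2π} (-12)^2 dx] = (1/(2π)) · (144π + 144π) = (144 + 144)/2 = 144.
So Σ_{n ∈ Z} |c_n|^2 = 144.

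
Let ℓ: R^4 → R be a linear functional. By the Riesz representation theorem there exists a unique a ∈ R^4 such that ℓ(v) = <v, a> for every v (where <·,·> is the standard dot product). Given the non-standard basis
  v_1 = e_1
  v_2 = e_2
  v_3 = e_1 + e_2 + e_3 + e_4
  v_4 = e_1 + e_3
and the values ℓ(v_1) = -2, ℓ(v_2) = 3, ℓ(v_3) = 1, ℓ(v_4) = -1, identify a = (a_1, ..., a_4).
a = (-2, 3, 1, -1)

Write a = (a_1, ..., a_4) in the standard basis. For each basis vector v_i, ℓ(v_i) = <v_i, a> is a linear equation in the a_j's. Collect the n equations into a matrix system V a = ℓ, where row i of V is v_i (expressed in the standard basis). Since V is invertible (lower-triangular with 1s on the diagonal, up to permutation), solve by back-substitution:
  V =
[[1, 0, 0, 0],
 [0, 1, 0, 0],
 [1, 1, 1, 1],
 [1, 0, 1, 0]]
  V a = (-2, 3, 1, -1)
Solving gives a = (-2, 3, 1, -1).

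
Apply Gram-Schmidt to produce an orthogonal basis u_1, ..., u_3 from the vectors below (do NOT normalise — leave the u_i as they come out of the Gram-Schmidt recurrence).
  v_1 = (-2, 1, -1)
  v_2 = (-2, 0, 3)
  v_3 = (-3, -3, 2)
Orthogonal basis:
  u_1 = (-2, 1, -1)
  u_2 = (-5/3, -1/6, 19/6)
  u_3 = (-87/77, -232/77, -58/77)

Apply the Gram-Schmidt recurrence
  u_1 = v_1
  u_i = v_i − Σ_{j<i} ((v_i · u_j) / (u_j · u_j)) · u_j.

Step by step this gives:
  u_1 = (-2, 1, -1)
  u_2 = (-5/3, -1/6, 19/6)
  u_3 = (-87/77, -232/77, -58/77)

Orthogonality check:
  u_2 · u_1 = 0 (should be 0)
  u_3 · u_1 = 0 (should be 0)
  u_3 · u_2 = 0 (should be 0)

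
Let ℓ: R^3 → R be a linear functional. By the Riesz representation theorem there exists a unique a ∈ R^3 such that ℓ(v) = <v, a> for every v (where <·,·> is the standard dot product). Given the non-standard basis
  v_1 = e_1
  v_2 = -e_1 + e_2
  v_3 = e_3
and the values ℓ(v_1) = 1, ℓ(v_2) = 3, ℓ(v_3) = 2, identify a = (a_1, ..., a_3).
a = (1, 4, 2)

Write a = (a_1, ..., a_3) in the standard basis. For each basis vector v_i, ℓ(v_i) = <v_i, a> is a linear equation in the a_j's. Collect the n equations into a matrix system V a = ℓ, where row i of V is v_i (expressed in the standard basis). Since V is invertible (lower-triangular with 1s on the diagonal, up to permutation), solve by back-substitution:
  V =
[[1, 0, 0],
 [-1, 1, 0],
 [0, 0, 1]]
  V a = (1, 3, 2)
Solving gives a = (1, 4, 2).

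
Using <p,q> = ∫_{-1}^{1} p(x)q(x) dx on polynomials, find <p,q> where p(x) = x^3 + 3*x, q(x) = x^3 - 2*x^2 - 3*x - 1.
<p,q> = -40/7

Expand the product: p(x)·q(x) = x^6 - 2*x^5 - 7*x^3 - 9*x^2 - 3*x.
∫_{-1}^{1} of each monomial x^k gives [2/(k+1) if k even, 0 if k odd]. Integrating term-by-term (or equivalently evaluating the antiderivative F(x) = x^7/7 - x^6/3 - 7*x^4/4 - 3*x^3 - 3*x^2/2 at the endpoints):
  F(1) − F(−1) = -541/84 − (-61/84) = -40/7.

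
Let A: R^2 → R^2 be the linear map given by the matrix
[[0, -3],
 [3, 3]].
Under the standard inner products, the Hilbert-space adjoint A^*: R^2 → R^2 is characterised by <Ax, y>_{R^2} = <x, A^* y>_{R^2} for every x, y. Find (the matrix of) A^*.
A^* = A^T =
[[0, 3],
 [-3, 3]]

For real matrices with standard dot products, the defining identity <Ax, y> = <x, A^* y> gives (Ax)^T y = x^T (A^*) y, i.e. x^T A^T y = x^T (A^*) y. Since this holds for all x, y, we must have A^* = A^T. Therefore
A^* =
[[0, 3],
 [-3, 3]].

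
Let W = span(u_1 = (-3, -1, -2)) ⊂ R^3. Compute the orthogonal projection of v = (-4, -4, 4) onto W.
proj_W(v) = (-12/7, -4/7, -8/7)

Set up U = [u_1 | ... | u_1] ∈ R^(3×1). The projector onto W = col(U) is P = U (U^T U)^(-1) U^T.
Compute U^T U =
  [14],
and U^T v = (8).
Solve U^T U · c = U^T v for the coefficients: c = (4/7). The projection is proj_W(v) = U c.
Check: (v - proj_W(v)) · u_1 = 0  (should be 0).
Result: proj_W(v) = (-12/7, -4/7, -8/7).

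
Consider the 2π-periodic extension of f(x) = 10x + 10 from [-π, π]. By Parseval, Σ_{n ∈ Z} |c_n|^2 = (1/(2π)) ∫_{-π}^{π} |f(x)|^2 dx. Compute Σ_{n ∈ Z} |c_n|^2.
Σ |c_n|^2 = 100π^2/3 + 100

Expand and integrate term by term over [-π, π]:
  ∫ (10x)^2 dx = 100·(2π^3/3); ∫ 2·10·(10)·x dx = 0 (odd integrand); ∫ 10^2 dx = 100·2π.
So (1/(2π)) ∫_{-π}^{π} (10x + 10)^2 dx = 100π^2/3 + 100 = 100π^2/3 + 100.
Parseval ⇒ Σ |c_n|^2 = 100π^2/3 + 100.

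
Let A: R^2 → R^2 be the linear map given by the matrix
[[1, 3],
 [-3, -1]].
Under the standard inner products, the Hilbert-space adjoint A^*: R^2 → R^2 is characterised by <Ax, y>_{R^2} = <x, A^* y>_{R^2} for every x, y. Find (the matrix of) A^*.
A^* = A^T =
[[1, -3],
 [3, -1]]

For real matrices with standard dot products, the defining identity <Ax, y> = <x, A^* y> gives (Ax)^T y = x^T (A^*) y, i.e. x^T A^T y = x^T (A^*) y. Since this holds for all x, y, we must have A^* = A^T. Therefore
A^* =
[[1, -3],
 [3, -1]].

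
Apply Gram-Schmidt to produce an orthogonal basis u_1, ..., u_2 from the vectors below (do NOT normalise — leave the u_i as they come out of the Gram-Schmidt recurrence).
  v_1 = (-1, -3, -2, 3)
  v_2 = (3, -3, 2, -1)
Orthogonal basis:
  u_1 = (-1, -3, -2, 3)
  u_2 = (68/23, -72/23, 44/23, -20/23)

Apply the Gram-Schmidt recurrence
  u_1 = v_1
  u_i = v_i − Σ_{j<i} ((v_i · u_j) / (u_j · u_j)) · u_j.

Step by step this gives:
  u_1 = (-1, -3, -2, 3)
  u_2 = (68/23, -72/23, 44/23, -20/23)

Orthogonality check:
  u_2 · u_1 = 0 (should be 0)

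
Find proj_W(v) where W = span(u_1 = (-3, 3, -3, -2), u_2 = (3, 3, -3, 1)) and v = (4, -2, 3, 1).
proj_W(v) = (313/91, -219/91, 219/91, 193/91)

Set up U = [u_1 | ... | u_2] ∈ R^(4×2). The projector onto W = col(U) is P = U (U^T U)^(-1) U^T.
Compute U^T U =
  [31, 7]
  [7, 28],
and U^T v = (-29, -2).
Solve U^T U · c = U^T v for the coefficients: c = (-38/39, 47/273). The projection is proj_W(v) = U c.
Check: (v - proj_W(v)) · u_1 = 0  (should be 0).
Check: (v - proj_W(v)) · u_2 = 0  (should be 0).
Result: proj_W(v) = (313/91, -219/91, 219/91, 193/91).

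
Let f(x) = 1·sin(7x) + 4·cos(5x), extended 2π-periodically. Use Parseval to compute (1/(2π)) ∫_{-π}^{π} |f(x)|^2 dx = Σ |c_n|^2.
Σ |c_n|^2 = 17/2

Expand |f|^2 and use orthogonality of {sin(nx), cos(mx)} on [-π, π]:
  ∫_{-π}^{π} sin(nx)^2 dx = π, ∫ cos(mx)^2 dx = π, and cross terms integrate to 0.
So ∫_{-π}^{π} f(x)^2 dx = 1^2 · π + 4^2 · π = (1 + 16)π.
Divide by 2π: (1 + 16)/2 = 17/2.
By Parseval, this equals Σ |c_n|^2.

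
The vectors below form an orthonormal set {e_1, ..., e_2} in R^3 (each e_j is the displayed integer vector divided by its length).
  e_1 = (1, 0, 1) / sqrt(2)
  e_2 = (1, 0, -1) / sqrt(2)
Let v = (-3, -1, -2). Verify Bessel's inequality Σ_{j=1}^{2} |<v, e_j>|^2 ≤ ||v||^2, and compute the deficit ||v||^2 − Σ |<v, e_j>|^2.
Σ |<v, e_j>|^2 = 13; ||v||^2 = 14; deficit = 1

Write each e_j = u_j / sqrt(<u_j, u_j>) where u_j is the displayed integer vector. Then <v, e_j> = <v, u_j> / sqrt(<u_j, u_j>), so |<v, e_j>|^2 = <v, u_j>^2 / <u_j, u_j>.
Coefficients: <v, e_1> = -5/sqrt(2), <v, e_2> = -1/sqrt(2).
Square and sum: Σ |<v, e_j>|^2 = 13.
Compute ||v||^2 = v·v = 14.
Deficit = 14 − 13 = 1 ≥ 0, confirming Bessel's inequality. (The deficit equals ||v − Σ <v,e_j> e_j||^2, the squared distance from v to span{e_j}.)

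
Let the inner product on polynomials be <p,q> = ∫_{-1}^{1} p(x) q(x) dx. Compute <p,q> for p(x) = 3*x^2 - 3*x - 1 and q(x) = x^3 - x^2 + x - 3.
<p,q> = -56/15

Expand the product: p(x)·q(x) = 3*x^5 - 6*x^4 + 5*x^3 - 11*x^2 + 8*x + 3.
∫_{-1}^{1} of each monomial x^k gives [2/(k+1) if k even, 0 if k odd]. Integrating term-by-term (or equivalently evaluating the antiderivative F(x) = x^6/2 - 6*x^5/5 + 5*x^4/4 - 11*x^3/3 + 4*x^2 + 3*x at the endpoints):
  F(1) − F(−1) = 233/60 − (457/60) = -56/15.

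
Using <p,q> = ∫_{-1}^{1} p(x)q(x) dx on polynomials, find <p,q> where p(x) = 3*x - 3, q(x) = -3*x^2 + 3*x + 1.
<p,q> = 6

Expand the product: p(x)·q(x) = -9*x^3 + 18*x^2 - 6*x - 3.
∫_{-1}^{1} of each monomial x^k gives [2/(k+1) if k even, 0 if k odd]. Integrating term-by-term (or equivalently evaluating the antiderivative F(x) = -9*x^4/4 + 6*x^3 - 3*x^2 - 3*x at the endpoints):
  F(1) − F(−1) = -9/4 − (-33/4) = 6.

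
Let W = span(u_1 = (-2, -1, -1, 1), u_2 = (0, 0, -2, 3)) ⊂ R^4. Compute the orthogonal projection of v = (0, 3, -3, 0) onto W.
proj_W(v) = (10/11, 5/11, -9/11, 16/11)

Set up U = [u_1 | ... | u_2] ∈ R^(4×2). The projector onto W = col(U) is P = U (U^T U)^(-1) U^T.
Compute U^T U =
  [7, 5]
  [5, 13],
and U^T v = (0, 6).
Solve U^T U · c = U^T v for the coefficients: c = (-5/11, 7/11). The projection is proj_W(v) = U c.
Check: (v - proj_W(v)) · u_1 = 0  (should be 0).
Check: (v - proj_W(v)) · u_2 = 0  (should be 0).
Result: proj_W(v) = (10/11, 5/11, -9/11, 16/11).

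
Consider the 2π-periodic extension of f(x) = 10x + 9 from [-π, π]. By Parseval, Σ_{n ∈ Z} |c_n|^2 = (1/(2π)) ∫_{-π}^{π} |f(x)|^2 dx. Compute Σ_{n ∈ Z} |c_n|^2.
Σ |c_n|^2 = 100π^2/3 + 81

Expand and integrate term by term over [-π, π]:
  ∫ (10x)^2 dx = 100·(2π^3/3); ∫ 2·10·(9)·x dx = 0 (odd integrand); ∫ 9^2 dx = 81·2π.
So (1/(2π)) ∫_{-π}^{π} (10x + 9)^2 dx = 100π^2/3 + 81 = 100π^2/3 + 81.
Parseval ⇒ Σ |c_n|^2 = 100π^2/3 + 81.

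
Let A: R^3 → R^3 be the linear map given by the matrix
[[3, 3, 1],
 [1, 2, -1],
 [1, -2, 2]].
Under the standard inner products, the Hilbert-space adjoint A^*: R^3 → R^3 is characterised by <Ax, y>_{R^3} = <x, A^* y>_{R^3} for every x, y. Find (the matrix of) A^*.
A^* = A^T =
[[3, 1, 1],
 [3, 2, -2],
 [1, -1, 2]]

For real matrices with standard dot products, the defining identity <Ax, y> = <x, A^* y> gives (Ax)^T y = x^T (A^*) y, i.e. x^T A^T y = x^T (A^*) y. Since this holds for all x, y, we must have A^* = A^T. Therefore
A^* =
[[3, 1, 1],
 [3, 2, -2],
 [1, -1, 2]].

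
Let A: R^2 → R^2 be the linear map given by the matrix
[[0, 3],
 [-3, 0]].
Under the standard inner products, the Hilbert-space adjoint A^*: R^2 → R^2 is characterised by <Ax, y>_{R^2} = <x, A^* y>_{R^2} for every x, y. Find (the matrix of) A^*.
A^* = A^T =
[[0, -3],
 [3, 0]]

For real matrices with standard dot products, the defining identity <Ax, y> = <x, A^* y> gives (Ax)^T y = x^T (A^*) y, i.e. x^T A^T y = x^T (A^*) y. Since this holds for all x, y, we must have A^* = A^T. Therefore
A^* =
[[0, -3],
 [3, 0]].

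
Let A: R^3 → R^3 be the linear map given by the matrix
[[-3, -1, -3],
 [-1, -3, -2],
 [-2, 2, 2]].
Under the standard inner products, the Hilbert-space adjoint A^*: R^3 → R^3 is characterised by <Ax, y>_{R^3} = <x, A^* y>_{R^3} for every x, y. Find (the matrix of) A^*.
A^* = A^T =
[[-3, -1, -2],
 [-1, -3, 2],
 [-3, -2, 2]]

For real matrices with standard dot products, the defining identity <Ax, y> = <x, A^* y> gives (Ax)^T y = x^T (A^*) y, i.e. x^T A^T y = x^T (A^*) y. Since this holds for all x, y, we must have A^* = A^T. Therefore
A^* =
[[-3, -1, -2],
 [-1, -3, 2],
 [-3, -2, 2]].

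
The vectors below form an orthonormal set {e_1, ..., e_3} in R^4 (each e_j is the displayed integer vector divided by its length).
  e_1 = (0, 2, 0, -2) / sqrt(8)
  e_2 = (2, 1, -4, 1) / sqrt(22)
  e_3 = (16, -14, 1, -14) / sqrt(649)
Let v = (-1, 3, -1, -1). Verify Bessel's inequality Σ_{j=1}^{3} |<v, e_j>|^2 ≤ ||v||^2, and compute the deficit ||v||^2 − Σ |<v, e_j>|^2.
Σ |<v, e_j>|^2 = 699/59; ||v||^2 = 12; deficit = 9/59

Write each e_j = u_j / sqrt(<u_j, u_j>) where u_j is the displayed integer vector. Then <v, e_j> = <v, u_j> / sqrt(<u_j, u_j>), so |<v, e_j>|^2 = <v, u_j>^2 / <u_j, u_j>.
Coefficients: <v, e_1> = 8/sqrt(8), <v, e_2> = 4/sqrt(22), <v, e_3> = -45/sqrt(649).
Square and sum: Σ |<v, e_j>|^2 = 699/59.
Compute ||v||^2 = v·v = 12.
Deficit = 12 − 699/59 = 9/59 ≥ 0, confirming Bessel's inequality. (The deficit equals ||v − Σ <v,e_j> e_j||^2, the squared distance from v to span{e_j}.)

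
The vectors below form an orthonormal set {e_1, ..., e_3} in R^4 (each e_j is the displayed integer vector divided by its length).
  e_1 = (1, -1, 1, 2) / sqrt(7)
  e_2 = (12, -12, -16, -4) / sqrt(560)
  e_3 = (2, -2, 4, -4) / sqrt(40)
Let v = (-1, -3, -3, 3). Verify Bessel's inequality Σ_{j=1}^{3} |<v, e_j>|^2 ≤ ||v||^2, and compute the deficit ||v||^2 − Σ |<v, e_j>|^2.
Σ |<v, e_j>|^2 = 20; ||v||^2 = 28; deficit = 8

Write each e_j = u_j / sqrt(<u_j, u_j>) where u_j is the displayed integer vector. Then <v, e_j> = <v, u_j> / sqrt(<u_j, u_j>), so |<v, e_j>|^2 = <v, u_j>^2 / <u_j, u_j>.
Coefficients: <v, e_1> = 5/sqrt(7), <v, e_2> = 60/sqrt(560), <v, e_3> = -20/sqrt(40).
Square and sum: Σ |<v, e_j>|^2 = 20.
Compute ||v||^2 = v·v = 28.
Deficit = 28 − 20 = 8 ≥ 0, confirming Bessel's inequality. (The deficit equals ||v − Σ <v,e_j> e_j||^2, the squared distance from v to span{e_j}.)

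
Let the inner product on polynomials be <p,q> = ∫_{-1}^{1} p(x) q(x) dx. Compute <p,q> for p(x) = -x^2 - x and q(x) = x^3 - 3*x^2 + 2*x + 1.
<p,q> = -6/5

Expand the product: p(x)·q(x) = -x^5 + 2*x^4 + x^3 - 3*x^2 - x.
∫_{-1}^{1} of each monomial x^k gives [2/(k+1) if k even, 0 if k odd]. Integrating term-by-term (or equivalently evaluating the antiderivative F(x) = -x^6/6 + 2*x^5/5 + x^4/4 - x^3 - x^2/2 at the endpoints):
  F(1) − F(−1) = -61/60 − (11/60) = -6/5.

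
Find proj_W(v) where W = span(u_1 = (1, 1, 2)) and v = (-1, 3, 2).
proj_W(v) = (1, 1, 2)

Set up U = [u_1 | ... | u_1] ∈ R^(3×1). The projector onto W = col(U) is P = U (U^T U)^(-1) U^T.
Compute U^T U =
  [6],
and U^T v = (6).
Solve U^T U · c = U^T v for the coefficients: c = (1). The projection is proj_W(v) = U c.
Check: (v - proj_W(v)) · u_1 = 0  (should be 0).
Result: proj_W(v) = (1, 1, 2).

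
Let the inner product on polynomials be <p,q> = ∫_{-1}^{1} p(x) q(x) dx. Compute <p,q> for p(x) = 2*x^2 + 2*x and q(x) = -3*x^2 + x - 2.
<p,q> = -56/15

Expand the product: p(x)·q(x) = -6*x^4 - 4*x^3 - 2*x^2 - 4*x.
∫_{-1}^{1} of each monomial x^k gives [2/(k+1) if k even, 0 if k odd]. Integrating term-by-term (or equivalently evaluating the antiderivative F(x) = -6*x^5/5 - x^4 - 2*x^3/3 - 2*x^2 at the endpoints):
  F(1) − F(−1) = -73/15 − (-17/15) = -56/15.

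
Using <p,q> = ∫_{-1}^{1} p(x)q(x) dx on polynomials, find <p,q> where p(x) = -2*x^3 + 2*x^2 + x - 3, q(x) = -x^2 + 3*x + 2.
<p,q> = -128/15

Expand the product: p(x)·q(x) = 2*x^5 - 8*x^4 + x^3 + 10*x^2 - 7*x - 6.
∫_{-1}^{1} of each monomial x^k gives [2/(k+1) if k even, 0 if k odd]. Integrating term-by-term (or equivalently evaluating the antiderivative F(x) = x^6/3 - 8*x^5/5 + x^4/4 + 10*x^3/3 - 7*x^2/2 - 6*x at the endpoints):
  F(1) − F(−1) = -431/60 − (27/20) = -128/15.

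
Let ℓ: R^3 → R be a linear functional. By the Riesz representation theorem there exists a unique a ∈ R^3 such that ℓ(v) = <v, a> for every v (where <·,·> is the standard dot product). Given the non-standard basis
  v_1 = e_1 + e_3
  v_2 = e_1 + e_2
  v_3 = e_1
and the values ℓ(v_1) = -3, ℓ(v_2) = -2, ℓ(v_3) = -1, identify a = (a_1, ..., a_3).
a = (-1, -1, -2)

Write a = (a_1, ..., a_3) in the standard basis. For each basis vector v_i, ℓ(v_i) = <v_i, a> is a linear equation in the a_j's. Collect the n equations into a matrix system V a = ℓ, where row i of V is v_i (expressed in the standard basis). Since V is invertible (lower-triangular with 1s on the diagonal, up to permutation), solve by back-substitution:
  V =
[[1, 0, 1],
 [1, 1, 0],
 [1, 0, 0]]
  V a = (-3, -2, -1)
Solving gives a = (-1, -1, -2).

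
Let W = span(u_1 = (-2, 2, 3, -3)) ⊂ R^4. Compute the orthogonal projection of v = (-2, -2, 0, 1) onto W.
proj_W(v) = (3/13, -3/13, -9/26, 9/26)

Set up U = [u_1 | ... | u_1] ∈ R^(4×1). The projector onto W = col(U) is P = U (U^T U)^(-1) U^T.
Compute U^T U =
  [26],
and U^T v = (-3).
Solve U^T U · c = U^T v for the coefficients: c = (-3/26). The projection is proj_W(v) = U c.
Check: (v - proj_W(v)) · u_1 = 0  (should be 0).
Result: proj_W(v) = (3/13, -3/13, -9/26, 9/26).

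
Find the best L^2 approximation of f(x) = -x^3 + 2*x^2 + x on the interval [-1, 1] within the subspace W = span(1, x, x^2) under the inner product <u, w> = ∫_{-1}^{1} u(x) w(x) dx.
g(x) = 2*x^2 + 2*x/5

The best approximation g ∈ W is the orthogonal projection of f onto W. Writing g = a_0 + a_1 x + a_2 x^2, the coefficients solve the normal equations G · a = b where
  G_{ij} = <φ_i, φ_j> and b_i = <f, φ_i>, with φ_0 = 1, φ_1 = x, φ_2 = x^2.
G =
  [2, 0, 2/3]
  [0, 2/3, 0]
  [2/3, 0, 2/5],
b = (4/3, 4/15, 4/5).
Solving gives a_0 = 0, a_1 = 2/5, a_2 = 2, so
  g(x) = 2*x^2 + 2*x/5.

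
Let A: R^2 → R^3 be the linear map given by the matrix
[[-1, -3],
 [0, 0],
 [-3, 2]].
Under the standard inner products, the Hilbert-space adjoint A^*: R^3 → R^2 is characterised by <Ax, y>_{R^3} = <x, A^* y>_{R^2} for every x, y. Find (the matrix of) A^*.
A^* = A^T =
[[-1, 0, -3],
 [-3, 0, 2]]

For real matrices with standard dot products, the defining identity <Ax, y> = <x, A^* y> gives (Ax)^T y = x^T (A^*) y, i.e. x^T A^T y = x^T (A^*) y. Since this holds for all x, y, we must have A^* = A^T. Therefore
A^* =
[[-1, 0, -3],
 [-3, 0, 2]].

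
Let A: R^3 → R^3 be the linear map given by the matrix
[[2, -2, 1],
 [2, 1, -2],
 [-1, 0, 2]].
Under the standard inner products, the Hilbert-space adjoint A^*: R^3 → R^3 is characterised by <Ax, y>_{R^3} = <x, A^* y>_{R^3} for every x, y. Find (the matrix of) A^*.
A^* = A^T =
[[2, 2, -1],
 [-2, 1, 0],
 [1, -2, 2]]

For real matrices with standard dot products, the defining identity <Ax, y> = <x, A^* y> gives (Ax)^T y = x^T (A^*) y, i.e. x^T A^T y = x^T (A^*) y. Since this holds for all x, y, we must have A^* = A^T. Therefore
A^* =
[[2, 2, -1],
 [-2, 1, 0],
 [1, -2, 2]].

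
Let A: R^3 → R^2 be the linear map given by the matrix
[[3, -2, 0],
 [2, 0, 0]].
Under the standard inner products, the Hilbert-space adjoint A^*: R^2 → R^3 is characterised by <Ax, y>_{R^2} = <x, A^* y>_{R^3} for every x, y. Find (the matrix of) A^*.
A^* = A^T =
[[3, 2],
 [-2, 0],
 [0, 0]]

For real matrices with standard dot products, the defining identity <Ax, y> = <x, A^* y> gives (Ax)^T y = x^T (A^*) y, i.e. x^T A^T y = x^T (A^*) y. Since this holds for all x, y, we must have A^* = A^T. Therefore
A^* =
[[3, 2],
 [-2, 0],
 [0, 0]].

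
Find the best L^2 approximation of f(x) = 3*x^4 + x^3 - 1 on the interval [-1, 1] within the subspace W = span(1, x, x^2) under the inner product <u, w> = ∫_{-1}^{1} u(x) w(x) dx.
g(x) = 18*x^2/7 + 3*x/5 - 44/35

The best approximation g ∈ W is the orthogonal projection of f onto W. Writing g = a_0 + a_1 x + a_2 x^2, the coefficients solve the normal equations G · a = b where
  G_{ij} = <φ_i, φ_j> and b_i = <f, φ_i>, with φ_0 = 1, φ_1 = x, φ_2 = x^2.
G =
  [2, 0, 2/3]
  [0, 2/3, 0]
  [2/3, 0, 2/5],
b = (-4/5, 2/5, 4/21).
Solving gives a_0 = -44/35, a_1 = 3/5, a_2 = 18/7, so
  g(x) = 18*x^2/7 + 3*x/5 - 44/35.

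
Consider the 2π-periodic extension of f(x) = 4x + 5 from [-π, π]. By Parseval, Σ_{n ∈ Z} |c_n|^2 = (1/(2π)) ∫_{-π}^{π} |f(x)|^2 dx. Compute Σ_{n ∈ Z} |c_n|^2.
Σ |c_n|^2 = 16π^2/3 + 25

Expand and integrate term by term over [-π, π]:
  ∫ (4x)^2 dx = 16·(2π^3/3); ∫ 2·4·(5)·x dx = 0 (odd integrand); ∫ 5^2 dx = 25·2π.
So (1/(2π)) ∫_{-π}^{π} (4x + 5)^2 dx = 16π^2/3 + 25 = 16π^2/3 + 25.
Parseval ⇒ Σ |c_n|^2 = 16π^2/3 + 25.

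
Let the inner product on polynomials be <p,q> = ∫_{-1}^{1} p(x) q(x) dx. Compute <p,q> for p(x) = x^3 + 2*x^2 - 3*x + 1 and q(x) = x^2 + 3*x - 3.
<p,q> = -40/3

Expand the product: p(x)·q(x) = x^5 + 5*x^4 - 14*x^2 + 12*x - 3.
∫_{-1}^{1} of each monomial x^k gives [2/(k+1) if k even, 0 if k odd]. Integrating term-by-term (or equivalently evaluating the antiderivative F(x) = x^6/6 + x^5 - 14*x^3/3 + 6*x^2 - 3*x at the endpoints):
  F(1) − F(−1) = -1/2 − (77/6) = -40/3.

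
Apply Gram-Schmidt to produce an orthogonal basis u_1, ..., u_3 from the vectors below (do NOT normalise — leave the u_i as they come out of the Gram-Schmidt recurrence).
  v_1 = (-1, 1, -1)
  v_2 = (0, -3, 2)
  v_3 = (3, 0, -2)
Orthogonal basis:
  u_1 = (-1, 1, -1)
  u_2 = (-5/3, -4/3, 1/3)
  u_3 = (9/14, -9/7, -27/14)

Apply the Gram-Schmidt recurrence
  u_1 = v_1
  u_i = v_i − Σ_{j<i} ((v_i · u_j) / (u_j · u_j)) · u_j.

Step by step this gives:
  u_1 = (-1, 1, -1)
  u_2 = (-5/3, -4/3, 1/3)
  u_3 = (9/14, -9/7, -27/14)

Orthogonality check:
  u_2 · u_1 = 0 (should be 0)
  u_3 · u_1 = 0 (should be 0)
  u_3 · u_2 = 0 (should be 0)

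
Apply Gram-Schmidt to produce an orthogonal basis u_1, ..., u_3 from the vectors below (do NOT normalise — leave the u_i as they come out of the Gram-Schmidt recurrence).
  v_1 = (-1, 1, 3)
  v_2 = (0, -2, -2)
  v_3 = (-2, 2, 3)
Orthogonal basis:
  u_1 = (-1, 1, 3)
  u_2 = (-8/11, -14/11, 2/11)
  u_3 = (-1, 1/2, -1/2)

Apply the Gram-Schmidt recurrence
  u_1 = v_1
  u_i = v_i − Σ_{j<i} ((v_i · u_j) / (u_j · u_j)) · u_j.

Step by step this gives:
  u_1 = (-1, 1, 3)
  u_2 = (-8/11, -14/11, 2/11)
  u_3 = (-1, 1/2, -1/2)

Orthogonality check:
  u_2 · u_1 = 0 (should be 0)
  u_3 · u_1 = 0 (should be 0)
  u_3 · u_2 = 0 (should be 0)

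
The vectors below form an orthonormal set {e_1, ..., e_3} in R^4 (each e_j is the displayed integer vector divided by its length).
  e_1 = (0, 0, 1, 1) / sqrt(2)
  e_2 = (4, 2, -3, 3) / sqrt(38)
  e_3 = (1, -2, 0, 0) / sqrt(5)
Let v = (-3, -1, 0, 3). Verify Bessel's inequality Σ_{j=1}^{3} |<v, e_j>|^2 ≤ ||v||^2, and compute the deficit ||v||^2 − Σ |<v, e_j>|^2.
Σ |<v, e_j>|^2 = 509/95; ||v||^2 = 19; deficit = 1296/95

Write each e_j = u_j / sqrt(<u_j, u_j>) where u_j is the displayed integer vector. Then <v, e_j> = <v, u_j> / sqrt(<u_j, u_j>), so |<v, e_j>|^2 = <v, u_j>^2 / <u_j, u_j>.
Coefficients: <v, e_1> = 3/sqrt(2), <v, e_2> = -5/sqrt(38), <v, e_3> = -1/sqrt(5).
Square and sum: Σ |<v, e_j>|^2 = 509/95.
Compute ||v||^2 = v·v = 19.
Deficit = 19 − 509/95 = 1296/95 ≥ 0, confirming Bessel's inequality. (The deficit equals ||v − Σ <v,e_j> e_j||^2, the squared distance from v to span{e_j}.)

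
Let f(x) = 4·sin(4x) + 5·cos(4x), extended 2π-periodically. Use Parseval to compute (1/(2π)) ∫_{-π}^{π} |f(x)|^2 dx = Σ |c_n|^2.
Σ |c_n|^2 = 41/2

Expand |f|^2 and use orthogonality of {sin(nx), cos(mx)} on [-π, π]:
  ∫_{-π}^{π} sin(nx)^2 dx = π, ∫ cos(mx)^2 dx = π, and cross terms integrate to 0.
So ∫_{-π}^{π} f(x)^2 dx = 4^2 · π + 5^2 · π = (16 + 25)π.
Divide by 2π: (16 + 25)/2 = 41/2.
By Parseval, this equals Σ |c_n|^2.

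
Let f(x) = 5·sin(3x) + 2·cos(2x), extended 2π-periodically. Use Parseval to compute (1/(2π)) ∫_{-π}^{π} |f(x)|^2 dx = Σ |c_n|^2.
Σ |c_n|^2 = 29/2

Expand |f|^2 and use orthogonality of {sin(nx), cos(mx)} on [-π, π]:
  ∫_{-π}^{π} sin(nx)^2 dx = π, ∫ cos(mx)^2 dx = π, and cross terms integrate to 0.
So ∫_{-π}^{π} f(x)^2 dx = 5^2 · π + 2^2 · π = (25 + 4)π.
Divide by 2π: (25 + 4)/2 = 29/2.
By Parseval, this equals Σ |c_n|^2.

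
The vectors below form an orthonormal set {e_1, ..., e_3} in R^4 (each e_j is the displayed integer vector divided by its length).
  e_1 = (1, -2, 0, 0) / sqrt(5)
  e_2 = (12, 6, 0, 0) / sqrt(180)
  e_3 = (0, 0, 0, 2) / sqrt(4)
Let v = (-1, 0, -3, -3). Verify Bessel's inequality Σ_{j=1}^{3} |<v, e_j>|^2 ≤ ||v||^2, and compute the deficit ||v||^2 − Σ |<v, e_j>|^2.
Σ |<v, e_j>|^2 = 10; ||v||^2 = 19; deficit = 9

Write each e_j = u_j / sqrt(<u_j, u_j>) where u_j is the displayed integer vector. Then <v, e_j> = <v, u_j> / sqrt(<u_j, u_j>), so |<v, e_j>|^2 = <v, u_j>^2 / <u_j, u_j>.
Coefficients: <v, e_1> = -1/sqrt(5), <v, e_2> = -12/sqrt(180), <v, e_3> = -6/sqrt(4).
Square and sum: Σ |<v, e_j>|^2 = 10.
Compute ||v||^2 = v·v = 19.
Deficit = 19 − 10 = 9 ≥ 0, confirming Bessel's inequality. (The deficit equals ||v − Σ <v,e_j> e_j||^2, the squared distance from v to span{e_j}.)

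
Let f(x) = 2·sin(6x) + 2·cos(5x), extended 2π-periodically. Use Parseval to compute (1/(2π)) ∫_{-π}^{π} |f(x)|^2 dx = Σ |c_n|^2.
Σ |c_n|^2 = 4

Expand |f|^2 and use orthogonality of {sin(nx), cos(mx)} on [-π, π]:
  ∫_{-π}^{π} sin(nx)^2 dx = π, ∫ cos(mx)^2 dx = π, and cross terms integrate to 0.
So ∫_{-π}^{π} f(x)^2 dx = 2^2 · π + 2^2 · π = (4 + 4)π.
Divide by 2π: (4 + 4)/2 = 4.
By Parseval, this equals Σ |c_n|^2.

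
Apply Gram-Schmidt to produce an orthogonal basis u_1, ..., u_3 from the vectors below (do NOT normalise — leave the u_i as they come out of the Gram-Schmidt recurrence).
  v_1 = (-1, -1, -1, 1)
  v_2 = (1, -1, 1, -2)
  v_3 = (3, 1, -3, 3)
Orthogonal basis:
  u_1 = (-1, -1, -1, 1)
  u_2 = (1/4, -7/4, 1/4, -5/4)
  u_3 = (72/19, -10/19, -42/19, 20/19)

Apply the Gram-Schmidt recurrence
  u_1 = v_1
  u_i = v_i − Σ_{j<i} ((v_i · u_j) / (u_j · u_j)) · u_j.

Step by step this gives:
  u_1 = (-1, -1, -1, 1)
  u_2 = (1/4, -7/4, 1/4, -5/4)
  u_3 = (72/19, -10/19, -42/19, 20/19)

Orthogonality check:
  u_2 · u_1 = 0 (should be 0)
  u_3 · u_1 = 0 (should be 0)
  u_3 · u_2 = 0 (should be 0)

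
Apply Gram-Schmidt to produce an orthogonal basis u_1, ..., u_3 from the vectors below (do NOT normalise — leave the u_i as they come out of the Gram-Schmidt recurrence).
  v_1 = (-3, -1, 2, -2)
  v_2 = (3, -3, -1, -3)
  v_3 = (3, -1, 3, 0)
Orthogonal basis:
  u_1 = (-3, -1, 2, -2)
  u_2 = (8/3, -28/9, -7/9, -29/9)
  u_3 = (228/125, -16/125, 867/250, 199/250)

Apply the Gram-Schmidt recurrence
  u_1 = v_1
  u_i = v_i − Σ_{j<i} ((v_i · u_j) / (u_j · u_j)) · u_j.

Step by step this gives:
  u_1 = (-3, -1, 2, -2)
  u_2 = (8/3, -28/9, -7/9, -29/9)
  u_3 = (228/125, -16/125, 867/250, 199/250)

Orthogonality check:
  u_2 · u_1 = 0 (should be 0)
  u_3 · u_1 = 0 (should be 0)
  u_3 · u_2 = 0 (should be 0)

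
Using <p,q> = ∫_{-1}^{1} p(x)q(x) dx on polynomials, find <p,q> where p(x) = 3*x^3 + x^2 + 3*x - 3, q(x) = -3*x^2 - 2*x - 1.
<p,q> = 56/15

Expand the product: p(x)·q(x) = -9*x^5 - 9*x^4 - 14*x^3 + 2*x^2 + 3*x + 3.
∫_{-1}^{1} of each monomial x^k gives [2/(k+1) if k even, 0 if k odd]. Integrating term-by-term (or equivalently evaluating the antiderivative F(x) = -3*x^6/2 - 9*x^5/5 - 7*x^4/2 + 2*x^3/3 + 3*x^2/2 + 3*x at the endpoints):
  F(1) − F(−1) = -49/30 − (-161/30) = 56/15.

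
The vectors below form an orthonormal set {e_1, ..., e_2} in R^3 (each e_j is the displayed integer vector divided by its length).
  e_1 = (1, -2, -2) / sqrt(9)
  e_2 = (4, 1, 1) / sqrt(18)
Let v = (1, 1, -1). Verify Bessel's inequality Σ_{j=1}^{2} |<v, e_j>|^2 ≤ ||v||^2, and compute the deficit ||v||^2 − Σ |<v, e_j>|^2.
Σ |<v, e_j>|^2 = 1; ||v||^2 = 3; deficit = 2

Write each e_j = u_j / sqrt(<u_j, u_j>) where u_j is the displayed integer vector. Then <v, e_j> = <v, u_j> / sqrt(<u_j, u_j>), so |<v, e_j>|^2 = <v, u_j>^2 / <u_j, u_j>.
Coefficients: <v, e_1> = 1/sqrt(9), <v, e_2> = 4/sqrt(18).
Square and sum: Σ |<v, e_j>|^2 = 1.
Compute ||v||^2 = v·v = 3.
Deficit = 3 − 1 = 2 ≥ 0, confirming Bessel's inequality. (The deficit equals ||v − Σ <v,e_j> e_j||^2, the squared distance from v to span{e_j}.)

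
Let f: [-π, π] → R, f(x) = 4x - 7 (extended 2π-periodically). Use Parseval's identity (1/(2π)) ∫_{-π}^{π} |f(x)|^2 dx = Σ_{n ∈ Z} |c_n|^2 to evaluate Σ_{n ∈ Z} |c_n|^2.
Σ |c_n|^2 = 16π^2/3 + 49

Expand and integrate term by term over [-π, π]:
  ∫ (4x)^2 dx = 16·(2π^3/3); ∫ 2·4·(-7)·x dx = 0 (odd integrand); ∫ (-7)^2 dx = 49·2π.
So (1/(2π)) ∫_{-π}^{π} (4x - 7)^2 dx = 16π^2/3 + 49 = 16π^2/3 + 49.
Parseval ⇒ Σ |c_n|^2 = 16π^2/3 + 49.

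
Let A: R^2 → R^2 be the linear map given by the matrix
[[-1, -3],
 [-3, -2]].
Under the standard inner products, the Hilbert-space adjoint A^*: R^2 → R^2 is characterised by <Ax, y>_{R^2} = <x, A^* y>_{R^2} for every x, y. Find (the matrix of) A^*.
A^* = A^T =
[[-1, -3],
 [-3, -2]]

For real matrices with standard dot products, the defining identity <Ax, y> = <x, A^* y> gives (Ax)^T y = x^T (A^*) y, i.e. x^T A^T y = x^T (A^*) y. Since this holds for all x, y, we must have A^* = A^T. Therefore
A^* =
[[-1, -3],
 [-3, -2]].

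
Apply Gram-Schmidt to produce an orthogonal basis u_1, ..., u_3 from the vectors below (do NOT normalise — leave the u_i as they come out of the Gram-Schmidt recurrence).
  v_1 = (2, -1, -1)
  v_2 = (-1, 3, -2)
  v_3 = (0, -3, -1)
Orthogonal basis:
  u_1 = (2, -1, -1)
  u_2 = (0, 5/2, -5/2)
  u_3 = (-4/3, -4/3, -4/3)

Apply the Gram-Schmidt recurrence
  u_1 = v_1
  u_i = v_i − Σ_{j<i} ((v_i · u_j) / (u_j · u_j)) · u_j.

Step by step this gives:
  u_1 = (2, -1, -1)
  u_2 = (0, 5/2, -5/2)
  u_3 = (-4/3, -4/3, -4/3)

Orthogonality check:
  u_2 · u_1 = 0 (should be 0)
  u_3 · u_1 = 0 (should be 0)
  u_3 · u_2 = 0 (should be 0)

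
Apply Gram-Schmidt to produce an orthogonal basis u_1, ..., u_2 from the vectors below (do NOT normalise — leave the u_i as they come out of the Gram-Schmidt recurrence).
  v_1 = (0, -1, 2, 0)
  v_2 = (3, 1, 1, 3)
Orthogonal basis:
  u_1 = (0, -1, 2, 0)
  u_2 = (3, 6/5, 3/5, 3)

Apply the Gram-Schmidt recurrence
  u_1 = v_1
  u_i = v_i − Σ_{j<i} ((v_i · u_j) / (u_j · u_j)) · u_j.

Step by step this gives:
  u_1 = (0, -1, 2, 0)
  u_2 = (3, 6/5, 3/5, 3)

Orthogonality check:
  u_2 · u_1 = 0 (should be 0)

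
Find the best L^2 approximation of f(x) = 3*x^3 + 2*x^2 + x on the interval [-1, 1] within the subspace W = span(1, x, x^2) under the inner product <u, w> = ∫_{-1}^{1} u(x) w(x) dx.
g(x) = 2*x^2 + 14*x/5

The best approximation g ∈ W is the orthogonal projection of f onto W. Writing g = a_0 + a_1 x + a_2 x^2, the coefficients solve the normal equations G · a = b where
  G_{ij} = <φ_i, φ_j> and b_i = <f, φ_i>, with φ_0 = 1, φ_1 = x, φ_2 = x^2.
G =
  [2, 0, 2/3]
  [0, 2/3, 0]
  [2/3, 0, 2/5],
b = (4/3, 28/15, 4/5).
Solving gives a_0 = 0, a_1 = 14/5, a_2 = 2, so
  g(x) = 2*x^2 + 14*x/5.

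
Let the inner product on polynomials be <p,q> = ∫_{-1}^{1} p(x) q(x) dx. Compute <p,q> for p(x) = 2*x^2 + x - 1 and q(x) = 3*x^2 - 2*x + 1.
<p,q> = -8/5

Expand the product: p(x)·q(x) = 6*x^4 - x^3 - 3*x^2 + 3*x - 1.
∫_{-1}^{1} of each monomial x^k gives [2/(k+1) if k even, 0 if k odd]. Integrating term-by-term (or equivalently evaluating the antiderivative F(x) = 6*x^5/5 - x^4/4 - x^3 + 3*x^2/2 - x at the endpoints):
  F(1) − F(−1) = 9/20 − (41/20) = -8/5.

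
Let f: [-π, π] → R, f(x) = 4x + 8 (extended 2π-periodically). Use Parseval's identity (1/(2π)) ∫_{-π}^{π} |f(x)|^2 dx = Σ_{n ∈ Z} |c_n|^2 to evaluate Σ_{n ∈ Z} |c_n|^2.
Σ |c_n|^2 = 16π^2/3 + 64

Expand and integrate term by term over [-π, π]:
  ∫ (4x)^2 dx = 16·(2π^3/3); ∫ 2·4·(8)·x dx = 0 (odd integrand); ∫ 8^2 dx = 64·2π.
So (1/(2π)) ∫_{-π}^{π} (4x + 8)^2 dx = 16π^2/3 + 64 = 16π^2/3 + 64.
Parseval ⇒ Σ |c_n|^2 = 16π^2/3 + 64.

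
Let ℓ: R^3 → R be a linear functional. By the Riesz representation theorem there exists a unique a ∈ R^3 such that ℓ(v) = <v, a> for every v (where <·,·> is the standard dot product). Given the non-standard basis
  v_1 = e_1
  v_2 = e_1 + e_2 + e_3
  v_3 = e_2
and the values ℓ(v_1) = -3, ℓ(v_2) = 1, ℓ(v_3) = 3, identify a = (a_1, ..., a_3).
a = (-3, 3, 1)

Write a = (a_1, ..., a_3) in the standard basis. For each basis vector v_i, ℓ(v_i) = <v_i, a> is a linear equation in the a_j's. Collect the n equations into a matrix system V a = ℓ, where row i of V is v_i (expressed in the standard basis). Since V is invertible (lower-triangular with 1s on the diagonal, up to permutation), solve by back-substitution:
  V =
[[1, 0, 0],
 [1, 1, 1],
 [0, 1, 0]]
  V a = (-3, 1, 3)
Solving gives a = (-3, 3, 1).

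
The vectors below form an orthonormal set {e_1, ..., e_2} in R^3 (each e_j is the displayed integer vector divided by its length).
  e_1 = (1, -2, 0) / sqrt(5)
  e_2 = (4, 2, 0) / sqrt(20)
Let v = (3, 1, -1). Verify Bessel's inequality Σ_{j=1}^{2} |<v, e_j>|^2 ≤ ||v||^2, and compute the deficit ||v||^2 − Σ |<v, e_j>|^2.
Σ |<v, e_j>|^2 = 10; ||v||^2 = 11; deficit = 1

Write each e_j = u_j / sqrt(<u_j, u_j>) where u_j is the displayed integer vector. Then <v, e_j> = <v, u_j> / sqrt(<u_j, u_j>), so |<v, e_j>|^2 = <v, u_j>^2 / <u_j, u_j>.
Coefficients: <v, e_1> = 1/sqrt(5), <v, e_2> = 14/sqrt(20).
Square and sum: Σ |<v, e_j>|^2 = 10.
Compute ||v||^2 = v·v = 11.
Deficit = 11 − 10 = 1 ≥ 0, confirming Bessel's inequality. (The deficit equals ||v − Σ <v,e_j> e_j||^2, the squared distance from v to span{e_j}.)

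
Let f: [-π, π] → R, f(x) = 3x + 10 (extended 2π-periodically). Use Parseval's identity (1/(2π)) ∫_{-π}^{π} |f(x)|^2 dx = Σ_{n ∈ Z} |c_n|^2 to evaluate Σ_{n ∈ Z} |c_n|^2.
Σ |c_n|^2 = 3π^2 + 100

Expand and integrate term by term over [-π, π]:
  ∫ (3x)^2 dx = 9·(2π^3/3); ∫ 2·3·(10)·x dx = 0 (odd integrand); ∫ 10^2 dx = 100·2π.
So (1/(2π)) ∫_{-π}^{π} (3x + 10)^2 dx = 9π^2/3 + 100 = 3π^2 + 100.
Parseval ⇒ Σ |c_n|^2 = 3π^2 + 100.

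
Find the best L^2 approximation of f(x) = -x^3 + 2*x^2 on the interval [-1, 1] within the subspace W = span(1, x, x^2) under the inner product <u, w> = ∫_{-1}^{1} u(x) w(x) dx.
g(x) = 2*x^2 - 3*x/5

The best approximation g ∈ W is the orthogonal projection of f onto W. Writing g = a_0 + a_1 x + a_2 x^2, the coefficients solve the normal equations G · a = b where
  G_{ij} = <φ_i, φ_j> and b_i = <f, φ_i>, with φ_0 = 1, φ_1 = x, φ_2 = x^2.
G =
  [2, 0, 2/3]
  [0, 2/3, 0]
  [2/3, 0, 2/5],
b = (4/3, -2/5, 4/5).
Solving gives a_0 = 0, a_1 = -3/5, a_2 = 2, so
  g(x) = 2*x^2 - 3*x/5.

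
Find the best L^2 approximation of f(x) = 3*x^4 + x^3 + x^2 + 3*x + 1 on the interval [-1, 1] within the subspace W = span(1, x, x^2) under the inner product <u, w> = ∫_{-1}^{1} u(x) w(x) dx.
g(x) = 25*x^2/7 + 18*x/5 + 26/35

The best approximation g ∈ W is the orthogonal projection of f onto W. Writing g = a_0 + a_1 x + a_2 x^2, the coefficients solve the normal equations G · a = b where
  G_{ij} = <φ_i, φ_j> and b_i = <f, φ_i>, with φ_0 = 1, φ_1 = x, φ_2 = x^2.
G =
  [2, 0, 2/3]
  [0, 2/3, 0]
  [2/3, 0, 2/5],
b = (58/15, 12/5, 202/105).
Solving gives a_0 = 26/35, a_1 = 18/5, a_2 = 25/7, so
  g(x) = 25*x^2/7 + 18*x/5 + 26/35.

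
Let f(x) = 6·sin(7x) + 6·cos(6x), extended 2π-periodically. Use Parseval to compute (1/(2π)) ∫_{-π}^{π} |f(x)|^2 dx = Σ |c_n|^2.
Σ |c_n|^2 = 36

Expand |f|^2 and use orthogonality of {sin(nx), cos(mx)} on [-π, π]:
  ∫_{-π}^{π} sin(nx)^2 dx = π, ∫ cos(mx)^2 dx = π, and cross terms integrate to 0.
So ∫_{-π}^{π} f(x)^2 dx = 6^2 · π + 6^2 · π = (36 + 36)π.
Divide by 2π: (36 + 36)/2 = 36.
By Parseval, this equals Σ |c_n|^2.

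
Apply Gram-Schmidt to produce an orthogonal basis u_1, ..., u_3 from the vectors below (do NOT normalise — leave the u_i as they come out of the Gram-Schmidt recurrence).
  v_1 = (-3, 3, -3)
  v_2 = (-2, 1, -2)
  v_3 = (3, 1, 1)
Orthogonal basis:
  u_1 = (-3, 3, -3)
  u_2 = (-1/3, -2/3, -1/3)
  u_3 = (1, 0, -1)

Apply the Gram-Schmidt recurrence
  u_1 = v_1
  u_i = v_i − Σ_{j<i} ((v_i · u_j) / (u_j · u_j)) · u_j.

Step by step this gives:
  u_1 = (-3, 3, -3)
  u_2 = (-1/3, -2/3, -1/3)
  u_3 = (1, 0, -1)

Orthogonality check:
  u_2 · u_1 = 0 (should be 0)
  u_3 · u_1 = 0 (should be 0)
  u_3 · u_2 = 0 (should be 0)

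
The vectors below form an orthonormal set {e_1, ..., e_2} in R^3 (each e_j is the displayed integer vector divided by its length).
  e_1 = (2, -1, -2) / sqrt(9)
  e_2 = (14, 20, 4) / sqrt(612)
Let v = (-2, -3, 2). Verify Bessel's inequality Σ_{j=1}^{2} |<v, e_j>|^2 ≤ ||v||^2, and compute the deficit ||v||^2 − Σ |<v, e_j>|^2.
Σ |<v, e_j>|^2 = 225/17; ||v||^2 = 17; deficit = 64/17

Write each e_j = u_j / sqrt(<u_j, u_j>) where u_j is the displayed integer vector. Then <v, e_j> = <v, u_j> / sqrt(<u_j, u_j>), so |<v, e_j>|^2 = <v, u_j>^2 / <u_j, u_j>.
Coefficients: <v, e_1> = -5/sqrt(9), <v, e_2> = -80/sqrt(612).
Square and sum: Σ |<v, e_j>|^2 = 225/17.
Compute ||v||^2 = v·v = 17.
Deficit = 17 − 225/17 = 64/17 ≥ 0, confirming Bessel's inequality. (The deficit equals ||v − Σ <v,e_j> e_j||^2, the squared distance from v to span{e_j}.)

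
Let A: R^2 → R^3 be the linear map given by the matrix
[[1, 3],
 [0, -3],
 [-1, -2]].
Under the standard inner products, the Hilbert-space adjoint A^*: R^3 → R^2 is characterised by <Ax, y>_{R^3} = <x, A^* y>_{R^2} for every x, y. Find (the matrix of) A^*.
A^* = A^T =
[[1, 0, -1],
 [3, -3, -2]]

For real matrices with standard dot products, the defining identity <Ax, y> = <x, A^* y> gives (Ax)^T y = x^T (A^*) y, i.e. x^T A^T y = x^T (A^*) y. Since this holds for all x, y, we must have A^* = A^T. Therefore
A^* =
[[1, 0, -1],
 [3, -3, -2]].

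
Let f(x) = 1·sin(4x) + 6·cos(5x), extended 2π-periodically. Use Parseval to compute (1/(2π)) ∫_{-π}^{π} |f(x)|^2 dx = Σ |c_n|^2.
Σ |c_n|^2 = 37/2

Expand |f|^2 and use orthogonality of {sin(nx), cos(mx)} on [-π, π]:
  ∫_{-π}^{π} sin(nx)^2 dx = π, ∫ cos(mx)^2 dx = π, and cross terms integrate to 0.
So ∫_{-π}^{π} f(x)^2 dx = 1^2 · π + 6^2 · π = (1 + 36)π.
Divide by 2π: (1 + 36)/2 = 37/2.
By Parseval, this equals Σ |c_n|^2.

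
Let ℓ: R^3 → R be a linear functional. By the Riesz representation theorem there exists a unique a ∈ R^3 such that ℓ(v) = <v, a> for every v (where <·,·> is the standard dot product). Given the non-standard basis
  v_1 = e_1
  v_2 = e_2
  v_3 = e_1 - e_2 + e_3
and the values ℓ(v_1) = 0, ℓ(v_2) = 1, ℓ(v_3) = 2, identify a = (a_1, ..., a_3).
a = (0, 1, 3)

Write a = (a_1, ..., a_3) in the standard basis. For each basis vector v_i, ℓ(v_i) = <v_i, a> is a linear equation in the a_j's. Collect the n equations into a matrix system V a = ℓ, where row i of V is v_i (expressed in the standard basis). Since V is invertible (lower-triangular with 1s on the diagonal, up to permutation), solve by back-substitution:
  V =
[[1, 0, 0],
 [0, 1, 0],
 [1, -1, 1]]
  V a = (0, 1, 2)
Solving gives a = (0, 1, 3).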